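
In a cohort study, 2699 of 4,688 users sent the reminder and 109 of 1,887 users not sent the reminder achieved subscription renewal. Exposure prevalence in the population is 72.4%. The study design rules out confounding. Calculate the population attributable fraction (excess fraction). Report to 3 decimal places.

p₁ = P(outcome | exposed) = 2699/4688 = 0.57573
p₀ = P(outcome | unexposed) = 109/1887 = 0.057764
Overall risk P(Y=1) = π·p₁ + (1−π)·p₀ = 0.724×0.57573 + 0.276×0.057764 = 0.43277.
Under exogeneity, PAF = [P(Y=1) − p₀] / P(Y=1).
PAF = (0.43277 − 0.057764) / 0.43277 ≈ 0.8665

PAF ≈ 0.867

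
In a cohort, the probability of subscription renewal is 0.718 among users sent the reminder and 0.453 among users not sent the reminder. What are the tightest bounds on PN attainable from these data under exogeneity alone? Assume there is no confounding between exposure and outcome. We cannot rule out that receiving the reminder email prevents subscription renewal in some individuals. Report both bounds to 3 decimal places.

Let p₁ = 0.718, p₀ = 0.453.
Under exogeneity alone the bounds on PN are max{0,(p₁−p₀)/p₁} ≤ PN ≤ min{1,(1−p₀)/p₁}.
  lower = (p₁ − p₀)/p₁ = 0.265 / 0.718 ≈ 0.3691
  upper = min{1, (1 − p₀)/p₁} = 0.547 / 0.718 ≈ 0.7618

0.369 ≤ PN ≤ 0.762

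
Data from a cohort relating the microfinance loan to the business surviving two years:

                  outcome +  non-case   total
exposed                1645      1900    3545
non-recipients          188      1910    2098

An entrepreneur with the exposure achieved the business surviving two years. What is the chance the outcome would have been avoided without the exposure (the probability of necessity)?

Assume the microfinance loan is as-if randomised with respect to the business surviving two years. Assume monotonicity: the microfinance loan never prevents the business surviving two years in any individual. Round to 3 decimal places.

PN ≈ 0.807

p₁ = P(outcome | exposed) = 1645/3545 = 0.46403
p₀ = P(outcome | unexposed) = 188/2098 = 0.089609
Under exogeneity and monotonicity, PN = (p₁ − p₀)/p₁.
PN = (0.46403 − 0.089609) / 0.46403 ≈ 0.8069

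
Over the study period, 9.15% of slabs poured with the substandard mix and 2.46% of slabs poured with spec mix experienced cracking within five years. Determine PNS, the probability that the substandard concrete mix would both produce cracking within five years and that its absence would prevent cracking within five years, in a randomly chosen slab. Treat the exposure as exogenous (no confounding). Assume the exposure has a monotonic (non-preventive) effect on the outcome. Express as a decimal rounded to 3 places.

PNS ≈ 0.067

p₁ = 0.0915, p₀ = 0.0246.
Under exogeneity and monotonicity, PNS = p₁ − p₀.
PNS = 0.0915 − 0.0246 = 0.0669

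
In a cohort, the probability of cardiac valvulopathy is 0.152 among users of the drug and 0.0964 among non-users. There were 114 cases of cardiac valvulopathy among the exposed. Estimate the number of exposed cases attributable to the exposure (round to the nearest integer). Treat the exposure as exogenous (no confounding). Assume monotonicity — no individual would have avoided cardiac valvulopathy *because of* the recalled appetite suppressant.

Let p₁ = 0.152, p₀ = 0.0964.
PN = (p₁ − p₀)/p₁ = (0.152 − 0.0964) / 0.152 ≈ 0.36579.
Attributable cases ≈ PN × (exposed cases) = 0.36579 × 114 ≈ 41.70.

about 42 cases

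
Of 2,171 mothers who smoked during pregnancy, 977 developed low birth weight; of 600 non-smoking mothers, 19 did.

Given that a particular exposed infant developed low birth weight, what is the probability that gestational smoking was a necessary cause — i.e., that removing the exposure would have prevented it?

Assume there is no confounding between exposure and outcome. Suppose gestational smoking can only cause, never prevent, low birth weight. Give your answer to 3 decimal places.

PN ≈ 0.930

p₁ = P(outcome | exposed) = 977/2171 = 0.45002
p₀ = P(outcome | unexposed) = 19/600 = 0.031667
Under exogeneity and monotonicity, PN = (p₁ − p₀) / p₁.
PN = (0.45002 − 0.031667) / 0.45002 = 0.41836 / 0.45002 ≈ 0.9296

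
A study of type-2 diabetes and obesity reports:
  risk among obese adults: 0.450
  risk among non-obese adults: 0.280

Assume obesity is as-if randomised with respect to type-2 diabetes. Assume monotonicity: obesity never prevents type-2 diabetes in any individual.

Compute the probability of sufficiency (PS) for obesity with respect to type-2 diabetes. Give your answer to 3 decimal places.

PS ≈ 0.236

Let p₁ = 0.45, p₀ = 0.28.
Under exogeneity and monotonicity, PS = (p₁ − p₀) / (1 − p₀).
PS = (0.45 − 0.28) / (1 − 0.28) = 0.17 / 0.72 ≈ 0.2361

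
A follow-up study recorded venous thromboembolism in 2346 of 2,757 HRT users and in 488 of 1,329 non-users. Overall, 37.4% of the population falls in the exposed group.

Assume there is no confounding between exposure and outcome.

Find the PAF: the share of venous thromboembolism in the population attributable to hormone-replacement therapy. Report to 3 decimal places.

PAF ≈ 0.330

p₁ = P(outcome | exposed) = 2346/2757 = 0.85092
p₀ = P(outcome | unexposed) = 488/1329 = 0.36719
Overall risk P(Y=1) = π·p₁ + (1−π)·p₀ = 0.374×0.85092 + 0.626×0.36719 = 0.54811.
Under exogeneity, PAF = [P(Y=1) − p₀] / P(Y=1).
PAF = (0.54811 − 0.36719) / 0.54811 ≈ 0.3301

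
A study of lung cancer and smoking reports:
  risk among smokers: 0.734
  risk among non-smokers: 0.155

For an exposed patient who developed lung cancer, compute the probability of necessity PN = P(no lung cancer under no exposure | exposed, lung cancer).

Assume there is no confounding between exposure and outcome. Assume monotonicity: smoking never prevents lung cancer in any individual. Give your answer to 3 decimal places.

PN ≈ 0.789

Let p₁ = 0.734, p₀ = 0.155.
Under exogeneity and monotonicity, PN = (p₁ − p₀) / p₁.
PN = (0.734 − 0.155) / 0.734 = 0.579 / 0.734 ≈ 0.7888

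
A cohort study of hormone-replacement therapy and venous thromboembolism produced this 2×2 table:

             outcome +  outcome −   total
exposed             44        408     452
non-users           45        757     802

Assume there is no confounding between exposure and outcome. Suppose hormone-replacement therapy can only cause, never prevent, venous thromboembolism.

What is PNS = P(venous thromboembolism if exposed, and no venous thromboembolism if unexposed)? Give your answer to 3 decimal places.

PNS ≈ 0.041

p₁ = P(outcome | exposed) = 44/452 = 0.097345
p₀ = P(outcome | unexposed) = 45/802 = 0.05611
Under exogeneity and monotonicity, PNS = p₁ − p₀.
PNS = 0.097345 − 0.05611 = 0.041235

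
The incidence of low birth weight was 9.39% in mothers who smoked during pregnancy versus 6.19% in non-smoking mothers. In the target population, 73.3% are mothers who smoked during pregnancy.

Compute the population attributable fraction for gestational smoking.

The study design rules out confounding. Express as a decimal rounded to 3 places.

p₁ = 0.0939, p₀ = 0.0619.
Overall risk P(Y=1) = π·p₁ + (1−π)·p₀ = 0.733×0.0939 + 0.267×0.0619 = 0.085356.
Under exogeneity, PAF = [P(Y=1) − p₀] / P(Y=1).
PAF = (0.085356 − 0.0619) / 0.085356 ≈ 0.2748

PAF ≈ 0.275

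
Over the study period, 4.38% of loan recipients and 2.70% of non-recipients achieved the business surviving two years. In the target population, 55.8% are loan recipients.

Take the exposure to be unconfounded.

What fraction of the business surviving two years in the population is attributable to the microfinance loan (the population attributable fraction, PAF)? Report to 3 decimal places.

p₁ = 0.0438, p₀ = 0.027.
Overall risk P(Y=1) = π·p₁ + (1−π)·p₀ = 0.558×0.0438 + 0.442×0.027 = 0.036374.
Under exogeneity, PAF = [P(Y=1) − p₀] / P(Y=1).
PAF = (0.036374 − 0.027) / 0.036374 ≈ 0.2577

PAF ≈ 0.258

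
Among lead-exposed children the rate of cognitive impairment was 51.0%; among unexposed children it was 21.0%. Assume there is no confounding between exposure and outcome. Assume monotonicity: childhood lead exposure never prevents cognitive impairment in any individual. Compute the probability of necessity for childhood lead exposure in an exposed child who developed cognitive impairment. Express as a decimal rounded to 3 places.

p₁ = 0.51, p₀ = 0.21.
Under exogeneity and monotonicity, PN = (p₁ − p₀) / p₁.
PN = (0.51 − 0.21) / 0.51 = 0.3 / 0.51 ≈ 0.5882

PN ≈ 0.588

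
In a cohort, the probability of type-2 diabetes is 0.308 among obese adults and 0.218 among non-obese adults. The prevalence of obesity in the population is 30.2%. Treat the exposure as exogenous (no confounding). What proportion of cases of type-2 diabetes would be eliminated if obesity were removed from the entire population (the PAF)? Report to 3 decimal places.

Let p₁ = 0.308, p₀ = 0.218.
Overall risk P(Y=1) = π·p₁ + (1−π)·p₀ = 0.302×0.308 + 0.698×0.218 = 0.24518.
Under exogeneity, PAF = [P(Y=1) − p₀] / P(Y=1).
PAF = (0.24518 − 0.218) / 0.24518 ≈ 0.1109

PAF ≈ 0.111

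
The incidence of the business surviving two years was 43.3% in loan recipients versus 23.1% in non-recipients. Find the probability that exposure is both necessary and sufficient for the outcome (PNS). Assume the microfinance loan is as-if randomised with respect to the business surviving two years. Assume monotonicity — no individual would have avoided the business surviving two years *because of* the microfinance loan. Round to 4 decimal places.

p₁ = 0.433, p₀ = 0.231.
Under exogeneity and monotonicity, PNS = p₁ − p₀.
PNS = 0.433 − 0.231 = 0.202

PNS ≈ 0.2020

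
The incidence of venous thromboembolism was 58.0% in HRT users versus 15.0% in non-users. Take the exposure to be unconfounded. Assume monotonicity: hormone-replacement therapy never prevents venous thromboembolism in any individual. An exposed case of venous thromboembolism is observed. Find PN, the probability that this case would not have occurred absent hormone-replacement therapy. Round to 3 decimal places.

p₁ = 0.58, p₀ = 0.15.
Under exogeneity and monotonicity, PN = (p₁ − p₀) / p₁.
PN = (0.58 − 0.15) / 0.58 = 0.43 / 0.58 ≈ 0.7414

PN ≈ 0.741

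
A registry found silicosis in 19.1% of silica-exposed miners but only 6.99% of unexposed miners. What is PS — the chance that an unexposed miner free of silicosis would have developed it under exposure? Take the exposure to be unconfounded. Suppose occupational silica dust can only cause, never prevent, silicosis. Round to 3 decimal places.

PS ≈ 0.130

p₁ = 0.191, p₀ = 0.0699.
Under exogeneity and monotonicity, PS = (p₁ − p₀) / (1 − p₀).
PS = (0.191 − 0.0699) / (1 − 0.0699) = 0.1211 / 0.9301 ≈ 0.1302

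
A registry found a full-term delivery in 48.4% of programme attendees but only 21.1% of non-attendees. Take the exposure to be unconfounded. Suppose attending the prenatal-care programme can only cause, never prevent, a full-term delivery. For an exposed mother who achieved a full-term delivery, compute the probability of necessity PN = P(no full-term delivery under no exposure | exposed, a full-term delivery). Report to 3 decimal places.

p₁ = 0.484, p₀ = 0.211.
Under exogeneity and monotonicity, PN = (p₁ − p₀) / p₁.
PN = (0.484 − 0.211) / 0.484 = 0.273 / 0.484 ≈ 0.5640

PN ≈ 0.564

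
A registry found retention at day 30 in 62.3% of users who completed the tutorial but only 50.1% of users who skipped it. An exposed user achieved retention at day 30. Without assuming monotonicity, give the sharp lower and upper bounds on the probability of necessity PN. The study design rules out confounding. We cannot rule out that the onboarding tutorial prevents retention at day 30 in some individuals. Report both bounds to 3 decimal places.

0.196 ≤ PN ≤ 0.801

p₁ = 0.623, p₀ = 0.501.
Under exogeneity alone the bounds on PN are max{0,(p₁−p₀)/p₁} ≤ PN ≤ min{1,(1−p₀)/p₁}.
  lower = (p₁ − p₀)/p₁ = 0.122 / 0.623 ≈ 0.1958
  upper = min{1, (1 − p₀)/p₁} = 0.499 / 0.623 ≈ 0.8010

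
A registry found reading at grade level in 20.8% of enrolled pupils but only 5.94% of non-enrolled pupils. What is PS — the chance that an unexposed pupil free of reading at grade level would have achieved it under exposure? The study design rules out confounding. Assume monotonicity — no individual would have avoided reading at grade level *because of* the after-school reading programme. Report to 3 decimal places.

PS ≈ 0.158

p₁ = 0.208, p₀ = 0.0594.
Under exogeneity and monotonicity, PS = (p₁ − p₀) / (1 − p₀).
PS = (0.208 − 0.0594) / (1 − 0.0594) = 0.1486 / 0.9406 ≈ 0.1580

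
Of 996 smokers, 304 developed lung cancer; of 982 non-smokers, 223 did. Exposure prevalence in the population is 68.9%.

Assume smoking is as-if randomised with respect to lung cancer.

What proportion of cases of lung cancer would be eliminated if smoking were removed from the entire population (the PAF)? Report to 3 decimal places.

PAF ≈ 0.192

p₁ = P(outcome | exposed) = 304/996 = 0.30522
p₀ = P(outcome | unexposed) = 223/982 = 0.22709
Overall risk P(Y=1) = π·p₁ + (1−π)·p₀ = 0.689×0.30522 + 0.311×0.22709 = 0.28092.
Under exogeneity, PAF = [P(Y=1) − p₀] / P(Y=1).
PAF = (0.28092 − 0.22709) / 0.28092 ≈ 0.1916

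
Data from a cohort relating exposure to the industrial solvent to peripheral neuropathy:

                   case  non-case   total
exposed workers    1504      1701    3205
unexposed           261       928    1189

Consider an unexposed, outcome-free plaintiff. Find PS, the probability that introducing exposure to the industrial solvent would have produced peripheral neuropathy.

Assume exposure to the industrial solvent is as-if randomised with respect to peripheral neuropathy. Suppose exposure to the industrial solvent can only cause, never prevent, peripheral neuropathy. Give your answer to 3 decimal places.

p₁ = P(outcome | exposed) = 1504/3205 = 0.46927
p₀ = P(outcome | unexposed) = 261/1189 = 0.21951
Under exogeneity and monotonicity, PS = (p₁ − p₀)/(1 − p₀).
PS = (0.46927 − 0.21951) / 0.78049 ≈ 0.3200

PS ≈ 0.320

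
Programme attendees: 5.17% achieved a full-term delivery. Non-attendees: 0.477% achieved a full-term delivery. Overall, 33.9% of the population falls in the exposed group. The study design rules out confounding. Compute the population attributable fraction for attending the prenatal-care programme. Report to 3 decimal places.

PAF ≈ 0.769

p₁ = 0.0517, p₀ = 0.00477.
Overall risk P(Y=1) = π·p₁ + (1−π)·p₀ = 0.339×0.0517 + 0.661×0.00477 = 0.020679.
Under exogeneity, PAF = [P(Y=1) − p₀] / P(Y=1).
PAF = (0.020679 − 0.00477) / 0.020679 ≈ 0.7693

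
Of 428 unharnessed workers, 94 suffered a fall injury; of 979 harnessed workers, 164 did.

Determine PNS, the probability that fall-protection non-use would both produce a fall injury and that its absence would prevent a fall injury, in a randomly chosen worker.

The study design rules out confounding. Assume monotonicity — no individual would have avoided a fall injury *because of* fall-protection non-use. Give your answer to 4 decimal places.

PNS ≈ 0.0521

p₁ = P(outcome | exposed) = 94/428 = 0.21963
p₀ = P(outcome | unexposed) = 164/979 = 0.16752
Under exogeneity and monotonicity, PNS = p₁ − p₀.
PNS = 0.21963 − 0.16752 = 0.052108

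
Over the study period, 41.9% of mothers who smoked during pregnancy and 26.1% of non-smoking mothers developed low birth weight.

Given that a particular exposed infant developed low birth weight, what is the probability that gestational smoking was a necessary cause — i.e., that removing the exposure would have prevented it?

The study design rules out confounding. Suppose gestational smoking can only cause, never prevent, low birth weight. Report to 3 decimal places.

PN ≈ 0.377

p₁ = 0.419, p₀ = 0.261.
Under exogeneity and monotonicity, PN = (p₁ − p₀) / p₁.
PN = (0.419 − 0.261) / 0.419 = 0.158 / 0.419 ≈ 0.3771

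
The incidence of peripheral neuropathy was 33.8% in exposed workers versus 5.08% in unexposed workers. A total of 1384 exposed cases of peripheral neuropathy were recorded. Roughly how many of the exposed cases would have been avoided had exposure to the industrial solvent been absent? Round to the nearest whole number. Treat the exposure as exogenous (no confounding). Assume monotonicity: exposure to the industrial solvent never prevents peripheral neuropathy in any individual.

about 1176 cases

p₁ = 0.338, p₀ = 0.0508.
PN = (p₁ − p₀)/p₁ = (0.338 − 0.0508) / 0.338 ≈ 0.84970.
Attributable cases ≈ PN × (exposed cases) = 0.84970 × 1384 ≈ 1175.99.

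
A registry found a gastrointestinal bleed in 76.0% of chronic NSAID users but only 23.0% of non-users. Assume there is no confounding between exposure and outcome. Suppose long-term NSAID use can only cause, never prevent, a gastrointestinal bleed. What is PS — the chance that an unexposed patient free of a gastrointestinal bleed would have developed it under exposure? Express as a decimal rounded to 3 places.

p₁ = 0.76, p₀ = 0.23.
Under exogeneity and monotonicity, PS = (p₁ − p₀) / (1 − p₀).
PS = (0.76 − 0.23) / (1 − 0.23) = 0.53 / 0.77 ≈ 0.6883

PS ≈ 0.688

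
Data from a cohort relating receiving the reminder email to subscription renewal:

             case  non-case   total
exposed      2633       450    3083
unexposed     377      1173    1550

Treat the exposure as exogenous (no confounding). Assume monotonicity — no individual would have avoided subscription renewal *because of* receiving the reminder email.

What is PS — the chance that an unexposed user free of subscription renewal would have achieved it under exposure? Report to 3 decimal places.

PS ≈ 0.807

p₁ = P(outcome | exposed) = 2633/3083 = 0.85404
p₀ = P(outcome | unexposed) = 377/1550 = 0.24323
Under exogeneity and monotonicity, PS = (p₁ − p₀)/(1 − p₀).
PS = (0.85404 − 0.24323) / 0.75677 ≈ 0.8071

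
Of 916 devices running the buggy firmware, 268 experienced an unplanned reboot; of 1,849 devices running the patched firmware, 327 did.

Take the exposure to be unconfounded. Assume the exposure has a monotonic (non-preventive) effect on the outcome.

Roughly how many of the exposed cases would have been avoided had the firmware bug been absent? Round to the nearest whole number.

about 106 cases

p₁ = P(outcome | exposed) = 268/916 = 0.29258
p₀ = P(outcome | unexposed) = 327/1849 = 0.17685
PN = (p₁ − p₀)/p₁ = (0.29258 − 0.17685) / 0.29258 ≈ 0.39553.
Attributable cases ≈ PN × (exposed cases) = 0.39553 × 268 ≈ 106.00.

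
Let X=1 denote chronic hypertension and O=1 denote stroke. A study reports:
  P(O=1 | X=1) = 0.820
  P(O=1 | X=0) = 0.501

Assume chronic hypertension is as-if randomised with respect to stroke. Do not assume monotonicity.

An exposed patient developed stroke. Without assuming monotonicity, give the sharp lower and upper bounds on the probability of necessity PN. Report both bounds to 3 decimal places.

0.389 ≤ PN ≤ 0.609

Let p₁ = 0.82, p₀ = 0.501.
Under exogeneity alone the bounds on PN are max{0,(p₁−p₀)/p₁} ≤ PN ≤ min{1,(1−p₀)/p₁}.
  lower = (p₁ − p₀)/p₁ = 0.319 / 0.82 ≈ 0.3890
  upper = min{1, (1 − p₀)/p₁} = 0.499 / 0.82 ≈ 0.6085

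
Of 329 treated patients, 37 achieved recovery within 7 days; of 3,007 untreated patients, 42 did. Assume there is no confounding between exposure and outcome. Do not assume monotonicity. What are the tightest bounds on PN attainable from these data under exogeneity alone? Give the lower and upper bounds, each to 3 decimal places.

p₁ = P(outcome | exposed) = 37/329 = 0.11246
p₀ = P(outcome | unexposed) = 42/3007 = 0.013967
Under exogeneity alone the bounds on PN are max{0,(p₁−p₀)/p₁} ≤ PN ≤ min{1,(1−p₀)/p₁}.
  lower = (p₁ − p₀)/p₁ = 0.098495 / 0.11246 ≈ 0.8758
  upper = min{1, (1 − p₀)/p₁} = 0.98603 / 0.11246 ≈ 8.7677 → capped at 1

0.876 ≤ PN ≤ 1.000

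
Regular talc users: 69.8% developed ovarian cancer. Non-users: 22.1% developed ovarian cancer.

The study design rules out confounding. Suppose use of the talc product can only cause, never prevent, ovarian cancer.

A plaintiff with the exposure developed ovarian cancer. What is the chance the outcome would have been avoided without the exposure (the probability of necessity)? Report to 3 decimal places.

p₁ = 0.698, p₀ = 0.221.
Under exogeneity and monotonicity, PN = (p₁ − p₀) / p₁.
PN = (0.698 − 0.221) / 0.698 = 0.477 / 0.698 ≈ 0.6834

PN ≈ 0.683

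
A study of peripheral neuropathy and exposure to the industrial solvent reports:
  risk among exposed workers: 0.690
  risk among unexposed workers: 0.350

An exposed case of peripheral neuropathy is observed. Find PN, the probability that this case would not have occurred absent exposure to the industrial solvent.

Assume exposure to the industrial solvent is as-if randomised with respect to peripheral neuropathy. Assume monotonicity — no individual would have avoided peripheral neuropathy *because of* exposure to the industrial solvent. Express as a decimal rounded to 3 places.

Let p₁ = 0.69, p₀ = 0.35.
Under exogeneity and monotonicity, PN = (p₁ − p₀) / p₁.
PN = (0.69 − 0.35) / 0.69 = 0.34 / 0.69 ≈ 0.4928

PN ≈ 0.493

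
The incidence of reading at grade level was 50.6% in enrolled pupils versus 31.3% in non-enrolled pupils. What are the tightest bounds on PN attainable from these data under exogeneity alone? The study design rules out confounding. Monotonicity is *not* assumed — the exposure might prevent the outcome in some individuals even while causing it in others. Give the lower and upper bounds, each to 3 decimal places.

0.381 ≤ PN ≤ 1.000

p₁ = 0.506, p₀ = 0.313.
Under exogeneity alone the bounds on PN are max{0,(p₁−p₀)/p₁} ≤ PN ≤ min{1,(1−p₀)/p₁}.
  lower = (p₁ − p₀)/p₁ = 0.193 / 0.506 ≈ 0.3814
  upper = min{1, (1 − p₀)/p₁} = 0.687 / 0.506 ≈ 1.3577 → capped at 1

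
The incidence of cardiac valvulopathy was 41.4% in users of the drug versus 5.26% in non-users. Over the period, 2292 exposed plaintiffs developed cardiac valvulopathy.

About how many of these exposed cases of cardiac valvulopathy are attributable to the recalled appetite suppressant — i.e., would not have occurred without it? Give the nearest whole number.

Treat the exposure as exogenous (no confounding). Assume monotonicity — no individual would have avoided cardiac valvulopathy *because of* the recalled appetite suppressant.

about 2001 cases

p₁ = 0.414, p₀ = 0.0526.
PN = (p₁ − p₀)/p₁ = (0.414 − 0.0526) / 0.414 ≈ 0.87295.
Attributable cases ≈ PN × (exposed cases) = 0.87295 × 2292 ≈ 2000.79.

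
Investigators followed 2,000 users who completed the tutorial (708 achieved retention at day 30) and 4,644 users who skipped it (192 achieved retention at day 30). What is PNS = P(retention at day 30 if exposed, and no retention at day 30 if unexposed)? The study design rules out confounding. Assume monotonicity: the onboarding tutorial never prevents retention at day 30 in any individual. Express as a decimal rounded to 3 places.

p₁ = P(outcome | exposed) = 708/2000 = 0.354
p₀ = P(outcome | unexposed) = 192/4644 = 0.041344
Under exogeneity and monotonicity, PNS = p₁ − p₀.
PNS = 0.354 − 0.041344 = 0.31266

PNS ≈ 0.313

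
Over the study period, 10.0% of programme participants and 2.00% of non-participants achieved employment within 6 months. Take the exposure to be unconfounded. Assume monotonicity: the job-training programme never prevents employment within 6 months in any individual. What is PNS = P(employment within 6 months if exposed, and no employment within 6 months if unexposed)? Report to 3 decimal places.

p₁ = 0.1, p₀ = 0.02.
Under exogeneity and monotonicity, PNS = p₁ − p₀.
PNS = 0.1 − 0.02 = 0.08

PNS ≈ 0.080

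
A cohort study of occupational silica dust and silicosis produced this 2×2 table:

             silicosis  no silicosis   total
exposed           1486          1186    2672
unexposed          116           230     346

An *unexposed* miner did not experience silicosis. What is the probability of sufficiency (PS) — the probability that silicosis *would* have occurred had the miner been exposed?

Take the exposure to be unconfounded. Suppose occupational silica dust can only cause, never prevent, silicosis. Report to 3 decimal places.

PS ≈ 0.332

p₁ = P(outcome | exposed) = 1486/2672 = 0.55614
p₀ = P(outcome | unexposed) = 116/346 = 0.33526
Under exogeneity and monotonicity, PS = (p₁ − p₀) / (1 − p₀).
PS = (0.55614 − 0.33526) / (1 − 0.33526) = 0.22088 / 0.66474 ≈ 0.3323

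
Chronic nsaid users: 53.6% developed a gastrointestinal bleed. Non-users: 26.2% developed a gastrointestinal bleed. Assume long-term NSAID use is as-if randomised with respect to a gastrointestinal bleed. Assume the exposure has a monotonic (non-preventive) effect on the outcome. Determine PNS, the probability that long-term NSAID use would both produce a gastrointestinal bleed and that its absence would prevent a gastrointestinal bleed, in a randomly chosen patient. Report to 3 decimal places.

PNS ≈ 0.274

p₁ = 0.536, p₀ = 0.262.
Under exogeneity and monotonicity, PNS = p₁ − p₀.
PNS = 0.536 − 0.262 = 0.274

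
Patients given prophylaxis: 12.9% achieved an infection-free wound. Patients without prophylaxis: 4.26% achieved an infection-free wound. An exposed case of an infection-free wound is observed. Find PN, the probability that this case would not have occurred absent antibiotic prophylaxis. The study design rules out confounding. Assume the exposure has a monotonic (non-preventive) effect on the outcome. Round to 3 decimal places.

p₁ = 0.129, p₀ = 0.0426.
Under exogeneity and monotonicity, PN = (p₁ − p₀) / p₁.
PN = (0.129 − 0.0426) / 0.129 = 0.0864 / 0.129 ≈ 0.6698

PN ≈ 0.670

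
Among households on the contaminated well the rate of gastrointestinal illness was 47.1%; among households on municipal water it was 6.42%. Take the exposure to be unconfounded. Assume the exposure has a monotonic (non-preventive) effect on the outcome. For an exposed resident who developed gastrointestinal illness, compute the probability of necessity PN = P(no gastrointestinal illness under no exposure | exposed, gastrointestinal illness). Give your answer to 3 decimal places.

p₁ = 0.471, p₀ = 0.0642.
Under exogeneity and monotonicity, PN = (p₁ − p₀) / p₁.
PN = (0.471 − 0.0642) / 0.471 = 0.4068 / 0.471 ≈ 0.8637

PN ≈ 0.864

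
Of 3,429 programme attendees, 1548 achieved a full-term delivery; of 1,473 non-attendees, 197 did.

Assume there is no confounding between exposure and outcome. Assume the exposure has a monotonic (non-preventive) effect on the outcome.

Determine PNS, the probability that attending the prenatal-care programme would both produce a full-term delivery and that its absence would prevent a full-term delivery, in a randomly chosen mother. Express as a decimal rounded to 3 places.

p₁ = P(outcome | exposed) = 1548/3429 = 0.45144
p₀ = P(outcome | unexposed) = 197/1473 = 0.13374
Under exogeneity and monotonicity, PNS = p₁ − p₀.
PNS = 0.45144 − 0.13374 = 0.3177

PNS ≈ 0.318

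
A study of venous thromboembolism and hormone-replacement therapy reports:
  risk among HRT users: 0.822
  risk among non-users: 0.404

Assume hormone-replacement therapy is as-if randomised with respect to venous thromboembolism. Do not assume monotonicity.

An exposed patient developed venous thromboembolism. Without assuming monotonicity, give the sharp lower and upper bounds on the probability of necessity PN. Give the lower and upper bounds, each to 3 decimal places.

Let p₁ = 0.822, p₀ = 0.404.
Under exogeneity alone the bounds on PN are max{0,(p₁−p₀)/p₁} ≤ PN ≤ min{1,(1−p₀)/p₁}.
  lower = (p₁ − p₀)/p₁ = 0.418 / 0.822 ≈ 0.5085
  upper = min{1, (1 − p₀)/p₁} = 0.596 / 0.822 ≈ 0.7251

0.509 ≤ PN ≤ 0.725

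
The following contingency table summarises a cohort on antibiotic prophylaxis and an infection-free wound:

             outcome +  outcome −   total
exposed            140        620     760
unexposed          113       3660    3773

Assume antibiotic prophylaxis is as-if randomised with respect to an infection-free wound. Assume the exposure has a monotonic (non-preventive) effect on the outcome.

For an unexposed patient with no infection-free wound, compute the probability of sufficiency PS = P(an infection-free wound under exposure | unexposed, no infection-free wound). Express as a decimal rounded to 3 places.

PS ≈ 0.159

p₁ = P(outcome | exposed) = 140/760 = 0.18421
p₀ = P(outcome | unexposed) = 113/3773 = 0.02995
Under exogeneity and monotonicity, PS = (p₁ − p₀) / (1 − p₀).
PS = (0.18421 − 0.02995) / (1 − 0.02995) = 0.15426 / 0.97005 ≈ 0.1590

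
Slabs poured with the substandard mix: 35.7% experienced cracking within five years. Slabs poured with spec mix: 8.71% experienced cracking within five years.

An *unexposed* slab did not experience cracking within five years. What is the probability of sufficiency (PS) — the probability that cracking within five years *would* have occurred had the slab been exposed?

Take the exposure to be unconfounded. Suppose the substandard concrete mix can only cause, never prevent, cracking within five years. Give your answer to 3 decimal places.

p₁ = 0.357, p₀ = 0.0871.
Under exogeneity and monotonicity, PS = (p₁ − p₀) / (1 − p₀).
PS = (0.357 − 0.0871) / (1 − 0.0871) = 0.2699 / 0.9129 ≈ 0.2957

PS ≈ 0.296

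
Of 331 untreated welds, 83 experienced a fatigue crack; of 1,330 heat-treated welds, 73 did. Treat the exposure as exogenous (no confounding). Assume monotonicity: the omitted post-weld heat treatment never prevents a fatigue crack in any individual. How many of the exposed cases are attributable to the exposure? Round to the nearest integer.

about 65 cases

p₁ = P(outcome | exposed) = 83/331 = 0.25076
p₀ = P(outcome | unexposed) = 73/1330 = 0.054887
PN = (p₁ − p₀)/p₁ = (0.25076 − 0.054887) / 0.25076 ≈ 0.78111.
Attributable cases ≈ PN × (exposed cases) = 0.78111 × 83 ≈ 64.83.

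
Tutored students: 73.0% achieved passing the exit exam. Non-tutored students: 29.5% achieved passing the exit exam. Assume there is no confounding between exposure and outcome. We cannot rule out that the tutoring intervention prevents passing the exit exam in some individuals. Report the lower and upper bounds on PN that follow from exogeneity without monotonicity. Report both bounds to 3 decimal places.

p₁ = 0.73, p₀ = 0.295.
Under exogeneity alone the bounds on PN are max{0,(p₁−p₀)/p₁} ≤ PN ≤ min{1,(1−p₀)/p₁}.
  lower = (p₁ − p₀)/p₁ = 0.435 / 0.73 ≈ 0.5959
  upper = min{1, (1 − p₀)/p₁} = 0.705 / 0.73 ≈ 0.9658

0.596 ≤ PN ≤ 0.966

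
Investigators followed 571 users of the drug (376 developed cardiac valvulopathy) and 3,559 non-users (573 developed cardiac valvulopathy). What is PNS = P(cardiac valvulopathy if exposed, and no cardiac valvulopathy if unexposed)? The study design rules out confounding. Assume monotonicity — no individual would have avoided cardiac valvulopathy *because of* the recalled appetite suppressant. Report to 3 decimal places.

PNS ≈ 0.497

p₁ = P(outcome | exposed) = 376/571 = 0.65849
p₀ = P(outcome | unexposed) = 573/3559 = 0.161
Under exogeneity and monotonicity, PNS = p₁ − p₀.
PNS = 0.65849 − 0.161 = 0.49749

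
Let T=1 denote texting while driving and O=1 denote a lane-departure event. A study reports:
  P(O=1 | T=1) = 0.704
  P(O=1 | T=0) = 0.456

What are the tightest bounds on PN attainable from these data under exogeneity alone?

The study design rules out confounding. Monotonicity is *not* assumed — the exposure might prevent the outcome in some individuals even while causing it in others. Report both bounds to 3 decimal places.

0.352 ≤ PN ≤ 0.773

Let p₁ = 0.704, p₀ = 0.456.
Under exogeneity alone the bounds on PN are max{0,(p₁−p₀)/p₁} ≤ PN ≤ min{1,(1−p₀)/p₁}.
  lower = (p₁ − p₀)/p₁ = 0.248 / 0.704 ≈ 0.3523
  upper = min{1, (1 − p₀)/p₁} = 0.544 / 0.704 ≈ 0.7727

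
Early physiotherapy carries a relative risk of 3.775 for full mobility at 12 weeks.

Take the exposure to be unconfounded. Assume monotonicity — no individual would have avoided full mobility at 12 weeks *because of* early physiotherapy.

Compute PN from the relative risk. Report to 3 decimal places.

PN ≈ 0.735

Under exogeneity and monotonicity, PN = (RR − 1) / RR = 1 − 1/RR.
PN = (3.775 − 1) / 3.775 = 2.775 / 3.775 ≈ 0.7351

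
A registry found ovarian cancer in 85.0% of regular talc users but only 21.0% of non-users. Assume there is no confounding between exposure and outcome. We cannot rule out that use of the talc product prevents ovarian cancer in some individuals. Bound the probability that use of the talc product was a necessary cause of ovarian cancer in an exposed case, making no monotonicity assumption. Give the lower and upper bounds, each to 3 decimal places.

p₁ = 0.85, p₀ = 0.21.
Under exogeneity alone the bounds on PN are max{0,(p₁−p₀)/p₁} ≤ PN ≤ min{1,(1−p₀)/p₁}.
  lower = (p₁ − p₀)/p₁ = 0.64 / 0.85 ≈ 0.7529
  upper = min{1, (1 − p₀)/p₁} = 0.79 / 0.85 ≈ 0.9294

0.753 ≤ PN ≤ 0.929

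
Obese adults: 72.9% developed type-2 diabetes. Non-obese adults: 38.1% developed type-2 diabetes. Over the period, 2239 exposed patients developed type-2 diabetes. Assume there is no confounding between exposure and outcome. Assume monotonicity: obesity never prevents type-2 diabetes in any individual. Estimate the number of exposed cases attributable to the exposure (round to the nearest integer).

p₁ = 0.729, p₀ = 0.381.
PN = (p₁ − p₀)/p₁ = (0.729 − 0.381) / 0.729 ≈ 0.47737.
Attributable cases ≈ PN × (exposed cases) = 0.47737 × 2239 ≈ 1068.82.

about 1069 cases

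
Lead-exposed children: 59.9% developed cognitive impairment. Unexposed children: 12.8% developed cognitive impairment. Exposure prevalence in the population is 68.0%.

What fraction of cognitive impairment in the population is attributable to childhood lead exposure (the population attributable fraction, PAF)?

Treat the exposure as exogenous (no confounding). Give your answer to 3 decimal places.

p₁ = 0.599, p₀ = 0.128.
Overall risk P(Y=1) = π·p₁ + (1−π)·p₀ = 0.68×0.599 + 0.32×0.128 = 0.44828.
Under exogeneity, PAF = [P(Y=1) − p₀] / P(Y=1).
PAF = (0.44828 − 0.128) / 0.44828 ≈ 0.7145

PAF ≈ 0.714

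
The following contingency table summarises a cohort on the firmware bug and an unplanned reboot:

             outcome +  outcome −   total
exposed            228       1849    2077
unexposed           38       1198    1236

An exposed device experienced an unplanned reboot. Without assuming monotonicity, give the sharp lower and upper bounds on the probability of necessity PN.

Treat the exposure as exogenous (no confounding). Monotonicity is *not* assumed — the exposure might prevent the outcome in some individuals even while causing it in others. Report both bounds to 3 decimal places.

0.720 ≤ PN ≤ 1.000

p₁ = P(outcome | exposed) = 228/2077 = 0.10977
p₀ = P(outcome | unexposed) = 38/1236 = 0.030744
Under exogeneity alone the bounds on PN are max{0,(p₁−p₀)/p₁} ≤ PN ≤ min{1,(1−p₀)/p₁}.
  lower = (p₁ − p₀)/p₁ = 0.079029 / 0.10977 ≈ 0.7199
  upper = min{1, (1 − p₀)/p₁} = 0.96926 / 0.10977 ≈ 8.8296 → capped at 1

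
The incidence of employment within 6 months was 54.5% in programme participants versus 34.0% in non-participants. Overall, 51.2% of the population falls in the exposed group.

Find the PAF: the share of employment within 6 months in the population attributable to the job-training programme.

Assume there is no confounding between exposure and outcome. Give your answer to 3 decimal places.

PAF ≈ 0.236

p₁ = 0.545, p₀ = 0.34.
Overall risk P(Y=1) = π·p₁ + (1−π)·p₀ = 0.512×0.545 + 0.488×0.34 = 0.44496.
Under exogeneity, PAF = [P(Y=1) − p₀] / P(Y=1).
PAF = (0.44496 − 0.34) / 0.44496 ≈ 0.2359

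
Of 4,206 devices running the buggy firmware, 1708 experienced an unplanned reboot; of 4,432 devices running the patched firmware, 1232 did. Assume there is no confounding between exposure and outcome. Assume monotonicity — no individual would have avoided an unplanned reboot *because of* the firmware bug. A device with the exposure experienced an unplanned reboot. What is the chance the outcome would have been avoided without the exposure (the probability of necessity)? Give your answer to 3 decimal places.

PN ≈ 0.315

p₁ = P(outcome | exposed) = 1708/4206 = 0.40609
p₀ = P(outcome | unexposed) = 1232/4432 = 0.27798
Under exogeneity and monotonicity, PN = (p₁ − p₀) / p₁.
PN = (0.40609 − 0.27798) / 0.40609 = 0.12811 / 0.40609 ≈ 0.3155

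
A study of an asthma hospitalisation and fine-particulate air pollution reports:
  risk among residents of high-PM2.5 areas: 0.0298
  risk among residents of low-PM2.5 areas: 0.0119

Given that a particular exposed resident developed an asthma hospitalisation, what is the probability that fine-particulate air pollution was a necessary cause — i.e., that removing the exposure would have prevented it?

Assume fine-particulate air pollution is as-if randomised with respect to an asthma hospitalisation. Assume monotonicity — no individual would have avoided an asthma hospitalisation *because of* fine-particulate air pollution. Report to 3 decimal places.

PN ≈ 0.601

Let p₁ = 0.0298, p₀ = 0.0119.
Under exogeneity and monotonicity, PN = (p₁ − p₀) / p₁.
PN = (0.0298 − 0.0119) / 0.0298 = 0.0179 / 0.0298 ≈ 0.6007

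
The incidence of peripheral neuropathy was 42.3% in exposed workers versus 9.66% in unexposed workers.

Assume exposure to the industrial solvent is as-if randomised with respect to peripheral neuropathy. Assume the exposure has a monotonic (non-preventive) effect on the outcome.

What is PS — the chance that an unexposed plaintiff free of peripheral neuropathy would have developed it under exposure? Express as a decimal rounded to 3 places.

PS ≈ 0.361

p₁ = 0.423, p₀ = 0.0966.
Under exogeneity and monotonicity, PS = (p₁ − p₀) / (1 − p₀).
PS = (0.423 − 0.0966) / (1 − 0.0966) = 0.3264 / 0.9034 ≈ 0.3613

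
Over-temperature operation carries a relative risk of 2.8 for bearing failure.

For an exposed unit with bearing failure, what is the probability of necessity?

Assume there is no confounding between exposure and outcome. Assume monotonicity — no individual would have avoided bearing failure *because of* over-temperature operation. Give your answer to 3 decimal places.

Under exogeneity and monotonicity, PN = (RR − 1) / RR = 1 − 1/RR.
PN = (2.8 − 1) / 2.8 = 1.8 / 2.8 ≈ 0.6429

PN ≈ 0.643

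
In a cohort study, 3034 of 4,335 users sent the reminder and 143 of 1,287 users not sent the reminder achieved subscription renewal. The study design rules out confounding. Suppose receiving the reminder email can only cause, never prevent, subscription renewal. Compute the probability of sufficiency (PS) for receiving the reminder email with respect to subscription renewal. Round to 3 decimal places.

p₁ = P(outcome | exposed) = 3034/4335 = 0.69988
p₀ = P(outcome | unexposed) = 143/1287 = 0.11111
Under exogeneity and monotonicity, PS = (p₁ − p₀) / (1 − p₀).
PS = (0.69988 − 0.11111) / (1 − 0.11111) = 0.58877 / 0.88889 ≈ 0.6624

PS ≈ 0.662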